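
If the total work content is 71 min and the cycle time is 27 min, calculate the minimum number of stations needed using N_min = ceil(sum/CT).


Formula: N_min = ceil(Sum of Task Times / Cycle Time)
N_min = ceil(71 min / 27 min) = ceil(2.6296)
N_min = 3 stations

3


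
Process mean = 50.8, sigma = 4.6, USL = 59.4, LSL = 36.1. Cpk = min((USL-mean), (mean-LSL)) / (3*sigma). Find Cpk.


Cpu = (59.4 - 50.8) / (3 * 4.6) = 0.62
Cpl = (50.8 - 36.1) / (3 * 4.6) = 1.07
Cpk = min(0.62, 1.07) = 0.62

0.62


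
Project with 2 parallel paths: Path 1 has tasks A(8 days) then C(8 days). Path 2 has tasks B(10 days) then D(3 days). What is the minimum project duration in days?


Path 1 = 8 + 8 = 16 days
Path 2 = 10 + 3 = 13 days
Duration = max(16, 13) = 16 days

16 days


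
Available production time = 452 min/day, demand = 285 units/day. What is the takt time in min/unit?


Formula: Takt Time = Available Production Time / Customer Demand
Takt = 452 min/day / 285 units/day
Takt = 1.59 min/unit

1.59 min/unit


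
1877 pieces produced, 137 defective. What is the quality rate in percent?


Formula: Quality Rate = Good Pieces / Total Pieces * 100
Good pieces = 1877 - 137 = 1740
QR = 1740 / 1877 * 100 = 92.7%

92.7%


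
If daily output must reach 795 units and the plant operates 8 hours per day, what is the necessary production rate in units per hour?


Formula: Production Rate = Daily Demand / Available Hours
Rate = 795 units/day / 8 hours/day
Rate = 99.4 units/hour

99.4 units/hour


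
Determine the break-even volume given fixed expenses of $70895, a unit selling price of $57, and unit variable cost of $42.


Formula: BEQ = Fixed Costs / (Price - Variable Cost)
Contribution margin = $57 - $42 = $15/unit
BEQ = ceil($70895 / $15/unit) = ceil(4726.33) = 4727 units

4727 units


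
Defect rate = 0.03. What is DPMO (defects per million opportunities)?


DPMO = defect_rate * 1000000 = 0.03 * 1000000

30000


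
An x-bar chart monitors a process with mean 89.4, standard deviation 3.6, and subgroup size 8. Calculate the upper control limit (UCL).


UCL = 89.4 + 3 * 3.6 / sqrt(8)

93.22


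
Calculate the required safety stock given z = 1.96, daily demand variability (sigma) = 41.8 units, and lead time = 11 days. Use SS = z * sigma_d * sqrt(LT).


Formula: SS = z * sigma_d * sqrt(LT)
sqrt(LT) = sqrt(11) = 3.3166
SS = 1.96 * 41.8 * 3.3166
SS = 271.7 units

271.7 units


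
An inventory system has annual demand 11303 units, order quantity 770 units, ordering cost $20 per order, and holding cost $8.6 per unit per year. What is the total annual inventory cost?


TC = 11303/770 * 20 + 770/2 * 8.6

$3604.58


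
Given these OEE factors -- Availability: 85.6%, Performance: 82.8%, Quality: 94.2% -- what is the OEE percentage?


Formula: OEE = Availability * Performance * Quality / 10000
A * P = 85.6% * 82.8% / 100 = 70.88%
OEE = 70.88% * 94.2% / 100 = 66.8%

66.8%


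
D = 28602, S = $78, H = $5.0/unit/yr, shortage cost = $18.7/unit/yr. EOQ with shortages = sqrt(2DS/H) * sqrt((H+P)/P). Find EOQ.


Formula: EOQ* = sqrt(2DS/H) * sqrt((H+P)/P)
Base EOQ = sqrt(2*28602*78/5.0) = 944.66 units
Correction = sqrt((5.0+18.7)/18.7) = 1.12578
EOQ* = 944.66 * 1.12578 = 1063.5 units

1063.5 units


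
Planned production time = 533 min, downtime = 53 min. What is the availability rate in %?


Formula: Availability = (Planned Time - Downtime) / Planned Time * 100
Uptime = 533 - 53 = 480 min
Availability = 480 / 533 * 100 = 90.1%

90.1%


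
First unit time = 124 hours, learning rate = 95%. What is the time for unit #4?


Formula: T_n = T_1 * (learning_rate)^(log2(n)) where learning_rate = rate/100
Doublings = log2(4) = 2
T_n = 124 * 0.95^2
T_n = 124 * 0.9025 = 111.9 hours

111.9 hours


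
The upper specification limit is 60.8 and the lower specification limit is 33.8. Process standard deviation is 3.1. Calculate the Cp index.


Cp = (60.8 - 33.8) / (6 * 3.1)

1.45


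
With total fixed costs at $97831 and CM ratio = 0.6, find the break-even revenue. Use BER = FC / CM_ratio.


Formula: BER = Fixed Costs / Contribution Margin Ratio
BER = $97831 / 0.6
BER = $163051.67 (to the nearest cent)

$163051.67


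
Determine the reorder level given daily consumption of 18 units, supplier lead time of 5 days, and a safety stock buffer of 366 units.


Formula: ROP = (Daily Demand * Lead Time) + Safety Stock
Demand during lead time = 18 * 5 = 90 units
ROP = 90 + 366 = 456 units

456 units


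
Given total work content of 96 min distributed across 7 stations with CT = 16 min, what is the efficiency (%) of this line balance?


Formula: Efficiency = Sum of Task Times / (N_stations * CT) * 100
Total station capacity = 7 stations * 16 min = 112 min
Efficiency = 96 / 112 * 100 = 85.7%

85.7%


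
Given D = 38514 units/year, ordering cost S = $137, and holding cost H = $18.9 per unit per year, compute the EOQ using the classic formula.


Formula: EOQ = sqrt(2 * D * S / H)
Numerator: 2 * 38514 * 137 = 10552836
2DS/H = 10552836 / 18.9 = 558351.1
EOQ = sqrt(558351.1) = 747.2 units

747.2 units


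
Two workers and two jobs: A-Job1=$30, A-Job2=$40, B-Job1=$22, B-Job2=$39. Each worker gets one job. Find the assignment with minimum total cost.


Option 1: A->1 + B->2 = $30 + $39 = $69
Option 2: A->2 + B->1 = $40 + $22 = $62
Min cost = min($69, $62) = $62

$62


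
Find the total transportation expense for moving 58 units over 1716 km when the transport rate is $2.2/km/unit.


TC = dist * cost * units = 1716 * 2.2 * 58 = $218961.60

$218961.60


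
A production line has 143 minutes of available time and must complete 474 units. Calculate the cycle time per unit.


Formula: CT = Available Time / Number of Units
CT = 143 min / 474 units
CT = 0.3 min/unit

0.3 min/unit


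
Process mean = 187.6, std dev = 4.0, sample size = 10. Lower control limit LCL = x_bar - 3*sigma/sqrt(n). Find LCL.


LCL = 187.6 - 3 * 4.0 / sqrt(10)

183.81


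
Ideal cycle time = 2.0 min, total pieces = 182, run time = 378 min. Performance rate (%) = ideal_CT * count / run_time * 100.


Formula: Performance = (Ideal CT * Total Count) / Run Time * 100
Ideal output time = 2.0 * 182 = 364.0 min
Performance = 364.0 / 378 * 100 = 96.3%

96.3%


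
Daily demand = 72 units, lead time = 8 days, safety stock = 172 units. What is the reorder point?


Formula: ROP = (Daily Demand * Lead Time) + Safety Stock
Demand during lead time = 72 * 8 = 576 units
ROP = 576 + 172 = 748 units

748 units


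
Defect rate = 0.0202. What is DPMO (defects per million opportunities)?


DPMO = defect_rate * 1000000 = 0.0202 * 1000000

20200


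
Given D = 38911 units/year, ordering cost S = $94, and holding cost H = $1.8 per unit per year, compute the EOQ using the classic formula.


Formula: EOQ = sqrt(2 * D * S / H)
Numerator: 2 * 38911 * 94 = 7315268
2DS/H = 7315268 / 1.8 = 4064037.8
EOQ = sqrt(4064037.8) = 2015.9 units

2015.9 units


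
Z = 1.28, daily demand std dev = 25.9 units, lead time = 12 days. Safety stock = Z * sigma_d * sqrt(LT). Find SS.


Formula: SS = z * sigma_d * sqrt(LT)
sqrt(LT) = sqrt(12) = 3.4641
SS = 1.28 * 25.9 * 3.4641
SS = 114.8 units

114.8 units


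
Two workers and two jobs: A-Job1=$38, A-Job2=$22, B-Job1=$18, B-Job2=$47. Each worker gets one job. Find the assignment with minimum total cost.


Option 1: A->1 + B->2 = $38 + $47 = $85
Option 2: A->2 + B->1 = $22 + $18 = $40
Min cost = min($85, $40) = $40

$40


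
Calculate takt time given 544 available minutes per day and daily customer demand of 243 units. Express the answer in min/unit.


Formula: Takt Time = Available Production Time / Customer Demand
Takt = 544 min/day / 243 units/day
Takt = 2.24 min/unit

2.24 min/unit


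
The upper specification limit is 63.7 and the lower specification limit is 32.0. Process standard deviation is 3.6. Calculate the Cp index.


Cp = (63.7 - 32.0) / (6 * 3.6)

1.47


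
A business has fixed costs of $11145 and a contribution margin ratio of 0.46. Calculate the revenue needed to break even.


Formula: BER = Fixed Costs / Contribution Margin Ratio
BER = $11145 / 0.46
BER = $24228.26 (to the nearest cent)

$24228.26


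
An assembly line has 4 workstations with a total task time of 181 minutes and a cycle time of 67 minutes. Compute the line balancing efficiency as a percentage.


Formula: Efficiency = Sum of Task Times / (N_stations * CT) * 100
Total station capacity = 4 stations * 67 min = 268 min
Efficiency = 181 / 268 * 100 = 67.5%

67.5%


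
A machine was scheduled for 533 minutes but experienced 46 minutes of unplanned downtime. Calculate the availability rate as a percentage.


Formula: Availability = (Planned Time - Downtime) / Planned Time * 100
Uptime = 533 - 46 = 487 min
Availability = 487 / 533 * 100 = 91.4%

91.4%


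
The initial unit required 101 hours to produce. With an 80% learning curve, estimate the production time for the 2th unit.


Formula: T_n = T_1 * (learning_rate)^(log2(n)) where learning_rate = rate/100
Doublings = log2(2) = 1
T_n = 101 * 0.8^1
T_n = 101 * 0.8 = 80.8 hours

80.8 hours


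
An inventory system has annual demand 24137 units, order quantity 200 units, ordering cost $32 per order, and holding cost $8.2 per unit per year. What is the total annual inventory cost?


TC = 24137/200 * 32 + 200/2 * 8.2

$4681.92


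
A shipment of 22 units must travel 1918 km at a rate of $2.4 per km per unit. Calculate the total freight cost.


TC = dist * cost * units = 1918 * 2.4 * 22 = $101270.40

$101270.40


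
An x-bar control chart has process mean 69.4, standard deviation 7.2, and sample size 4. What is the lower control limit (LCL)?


LCL = 69.4 - 3 * 7.2 / sqrt(4)

58.6


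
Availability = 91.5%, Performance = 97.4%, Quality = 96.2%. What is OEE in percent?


Formula: OEE = Availability * Performance * Quality / 10000
A * P = 91.5% * 97.4% / 100 = 89.12%
OEE = 89.12% * 96.2% / 100 = 85.7%

85.7%


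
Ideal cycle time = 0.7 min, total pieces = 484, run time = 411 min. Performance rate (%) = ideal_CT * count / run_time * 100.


Formula: Performance = (Ideal CT * Total Count) / Run Time * 100
Ideal output time = 0.7 * 484 = 338.8 min
Performance = 338.8 / 411 * 100 = 82.4%

82.4%


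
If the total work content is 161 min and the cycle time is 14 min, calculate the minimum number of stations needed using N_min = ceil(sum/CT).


Formula: N_min = ceil(Sum of Task Times / Cycle Time)
N_min = ceil(161 min / 14 min) = ceil(11.5)
N_min = 12 stations

12


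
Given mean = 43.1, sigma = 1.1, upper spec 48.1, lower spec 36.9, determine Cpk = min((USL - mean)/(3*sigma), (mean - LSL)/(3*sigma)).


Cpu = (48.1 - 43.1) / (3 * 1.1) = 1.52
Cpl = (43.1 - 36.9) / (3 * 1.1) = 1.88
Cpk = min(1.52, 1.88) = 1.52

1.52


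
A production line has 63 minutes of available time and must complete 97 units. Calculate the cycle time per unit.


Formula: CT = Available Time / Number of Units
CT = 63 min / 97 units
CT = 0.65 min/unit

0.65 min/unit


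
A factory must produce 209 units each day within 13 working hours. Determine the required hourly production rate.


Formula: Production Rate = Daily Demand / Available Hours
Rate = 209 units/day / 13 hours/day
Rate = 16.1 units/hour

16.1 units/hour


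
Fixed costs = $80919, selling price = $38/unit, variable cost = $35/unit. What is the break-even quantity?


Formula: BEQ = Fixed Costs / (Price - Variable Cost)
Contribution margin = $38 - $35 = $3/unit
BEQ = ceil($80919 / $3/unit) = ceil(26973.0) = 26973 units

26973 units


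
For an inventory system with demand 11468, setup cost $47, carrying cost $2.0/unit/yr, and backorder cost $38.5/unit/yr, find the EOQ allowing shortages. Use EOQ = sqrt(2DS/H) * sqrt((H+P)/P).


Formula: EOQ* = sqrt(2DS/H) * sqrt((H+P)/P)
Base EOQ = sqrt(2*11468*47/2.0) = 734.16 units
Correction = sqrt((2.0+38.5)/38.5) = 1.02565
EOQ* = 734.16 * 1.02565 = 753.0 units

753.0 units


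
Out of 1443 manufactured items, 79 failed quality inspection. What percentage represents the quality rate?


Formula: Quality Rate = Good Pieces / Total Pieces * 100
Good pieces = 1443 - 79 = 1364
QR = 1364 / 1443 * 100 = 94.5%

94.5%


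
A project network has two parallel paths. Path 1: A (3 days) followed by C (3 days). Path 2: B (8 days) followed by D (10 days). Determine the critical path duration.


Path 1 = 3 + 3 = 6 days
Path 2 = 8 + 10 = 18 days
Duration = max(6, 18) = 18 days

18 days


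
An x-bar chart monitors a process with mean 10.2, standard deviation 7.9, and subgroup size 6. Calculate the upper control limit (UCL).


UCL = 10.2 + 3 * 7.9 / sqrt(6)

19.88


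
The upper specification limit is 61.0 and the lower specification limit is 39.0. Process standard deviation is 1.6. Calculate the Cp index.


Cp = (61.0 - 39.0) / (6 * 1.6)

2.29


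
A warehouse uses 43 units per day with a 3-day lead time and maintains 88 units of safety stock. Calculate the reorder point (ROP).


Formula: ROP = (Daily Demand * Lead Time) + Safety Stock
Demand during lead time = 43 * 3 = 129 units
ROP = 129 + 88 = 217 units

217 units


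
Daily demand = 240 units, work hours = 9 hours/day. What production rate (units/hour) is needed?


Formula: Production Rate = Daily Demand / Available Hours
Rate = 240 units/day / 9 hours/day
Rate = 26.7 units/hour

26.7 units/hour


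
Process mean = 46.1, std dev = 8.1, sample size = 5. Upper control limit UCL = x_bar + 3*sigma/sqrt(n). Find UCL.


UCL = 46.1 + 3 * 8.1 / sqrt(5)

56.97


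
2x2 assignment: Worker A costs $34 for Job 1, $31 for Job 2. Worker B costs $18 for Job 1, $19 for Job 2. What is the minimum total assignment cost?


Option 1: A->1 + B->2 = $34 + $19 = $53
Option 2: A->2 + B->1 = $31 + $18 = $49
Min cost = min($53, $49) = $49

$49


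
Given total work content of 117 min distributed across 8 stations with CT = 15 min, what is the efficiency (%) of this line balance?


Formula: Efficiency = Sum of Task Times / (N_stations * CT) * 100
Total station capacity = 8 stations * 15 min = 120 min
Efficiency = 117 / 120 * 100 = 97.5%

97.5%


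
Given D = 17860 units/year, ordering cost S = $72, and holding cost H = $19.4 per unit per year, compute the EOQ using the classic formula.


Formula: EOQ = sqrt(2 * D * S / H)
Numerator: 2 * 17860 * 72 = 2571840
2DS/H = 2571840 / 19.4 = 132569.1
EOQ = sqrt(132569.1) = 364.1 units

364.1 units


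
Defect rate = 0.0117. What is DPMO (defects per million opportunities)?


DPMO = defect_rate * 1000000 = 0.0117 * 1000000

11700


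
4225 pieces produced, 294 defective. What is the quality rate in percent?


Formula: Quality Rate = Good Pieces / Total Pieces * 100
Good pieces = 4225 - 294 = 3931
QR = 3931 / 4225 * 100 = 93.0%

93.0%


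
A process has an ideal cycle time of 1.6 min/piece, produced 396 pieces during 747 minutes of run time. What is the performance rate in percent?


Formula: Performance = (Ideal CT * Total Count) / Run Time * 100
Ideal output time = 1.6 * 396 = 633.6 min
Performance = 633.6 / 747 * 100 = 84.8%

84.8%


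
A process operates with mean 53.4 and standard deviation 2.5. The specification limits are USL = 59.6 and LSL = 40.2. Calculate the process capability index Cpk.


Cpu = (59.6 - 53.4) / (3 * 2.5) = 0.83
Cpl = (53.4 - 40.2) / (3 * 2.5) = 1.76
Cpk = min(0.83, 1.76) = 0.83

0.83


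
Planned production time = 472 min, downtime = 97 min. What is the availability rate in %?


Formula: Availability = (Planned Time - Downtime) / Planned Time * 100
Uptime = 472 - 97 = 375 min
Availability = 375 / 472 * 100 = 79.4%

79.4%


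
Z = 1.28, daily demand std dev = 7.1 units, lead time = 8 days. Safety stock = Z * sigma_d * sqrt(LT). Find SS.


Formula: SS = z * sigma_d * sqrt(LT)
sqrt(LT) = sqrt(8) = 2.8284
SS = 1.28 * 7.1 * 2.8284
SS = 25.7 units

25.7 units


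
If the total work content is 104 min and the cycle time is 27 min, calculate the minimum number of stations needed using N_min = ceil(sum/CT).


Formula: N_min = ceil(Sum of Task Times / Cycle Time)
N_min = ceil(104 min / 27 min) = ceil(3.8519)
N_min = 4 stations

4


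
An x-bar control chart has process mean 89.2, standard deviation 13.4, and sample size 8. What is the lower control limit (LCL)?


LCL = 89.2 - 3 * 13.4 / sqrt(8)

74.99


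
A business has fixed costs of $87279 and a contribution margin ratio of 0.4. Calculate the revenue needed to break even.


Formula: BER = Fixed Costs / Contribution Margin Ratio
BER = $87279 / 0.4
BER = $218197.50 (to the nearest cent)

$218197.50


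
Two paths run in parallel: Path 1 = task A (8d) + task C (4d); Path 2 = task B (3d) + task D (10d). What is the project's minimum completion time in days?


Path 1 = 8 + 4 = 12 days
Path 2 = 3 + 10 = 13 days
Duration = max(12, 13) = 13 days

13 days


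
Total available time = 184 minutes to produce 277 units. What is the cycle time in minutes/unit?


Formula: CT = Available Time / Number of Units
CT = 184 min / 277 units
CT = 0.66 min/unit

0.66 min/unit


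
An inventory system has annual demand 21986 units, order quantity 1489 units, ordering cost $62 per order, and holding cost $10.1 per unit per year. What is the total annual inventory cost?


TC = 21986/1489 * 62 + 1489/2 * 10.1

$8434.92


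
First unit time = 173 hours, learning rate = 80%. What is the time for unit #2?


Formula: T_n = T_1 * (learning_rate)^(log2(n)) where learning_rate = rate/100
Doublings = log2(2) = 1
T_n = 173 * 0.8^1
T_n = 173 * 0.8 = 138.4 hours

138.4 hours


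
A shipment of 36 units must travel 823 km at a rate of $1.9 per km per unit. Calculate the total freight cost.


TC = dist * cost * units = 823 * 1.9 * 36 = $56293.20

$56293.20


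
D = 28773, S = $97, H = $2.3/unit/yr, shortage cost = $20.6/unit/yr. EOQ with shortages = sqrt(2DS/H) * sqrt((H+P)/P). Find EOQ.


Formula: EOQ* = sqrt(2DS/H) * sqrt((H+P)/P)
Base EOQ = sqrt(2*28773*97/2.3) = 1557.86 units
Correction = sqrt((2.3+20.6)/20.6) = 1.05435
EOQ* = 1557.86 * 1.05435 = 1642.5 units

1642.5 units


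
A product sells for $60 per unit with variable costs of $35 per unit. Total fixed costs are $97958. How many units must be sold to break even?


Formula: BEQ = Fixed Costs / (Price - Variable Cost)
Contribution margin = $60 - $35 = $25/unit
BEQ = ceil($97958 / $25/unit) = ceil(3918.32) = 3919 units

3919 units


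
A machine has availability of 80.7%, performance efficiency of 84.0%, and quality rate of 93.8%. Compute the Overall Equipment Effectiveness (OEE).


Formula: OEE = Availability * Performance * Quality / 10000
A * P = 80.7% * 84.0% / 100 = 67.79%
OEE = 67.79% * 93.8% / 100 = 63.6%

63.6%


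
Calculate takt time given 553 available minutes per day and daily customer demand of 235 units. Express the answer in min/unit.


Formula: Takt Time = Available Production Time / Customer Demand
Takt = 553 min/day / 235 units/day
Takt = 2.35 min/unit

2.35 min/unit


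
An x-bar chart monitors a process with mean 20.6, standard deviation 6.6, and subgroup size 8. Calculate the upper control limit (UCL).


UCL = 20.6 + 3 * 6.6 / sqrt(8)

27.6


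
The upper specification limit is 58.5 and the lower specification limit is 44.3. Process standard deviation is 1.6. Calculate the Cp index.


Cp = (58.5 - 44.3) / (6 * 1.6)

1.48


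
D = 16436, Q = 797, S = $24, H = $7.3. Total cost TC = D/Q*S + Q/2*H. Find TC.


TC = 16436/797 * 24 + 797/2 * 7.3

$3403.99


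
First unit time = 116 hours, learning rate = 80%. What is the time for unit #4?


Formula: T_n = T_1 * (learning_rate)^(log2(n)) where learning_rate = rate/100
Doublings = log2(4) = 2
T_n = 116 * 0.8^2
T_n = 116 * 0.64 = 74.2 hours

74.2 hours


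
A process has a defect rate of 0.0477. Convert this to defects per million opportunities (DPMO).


DPMO = defect_rate * 1000000 = 0.0477 * 1000000

47700


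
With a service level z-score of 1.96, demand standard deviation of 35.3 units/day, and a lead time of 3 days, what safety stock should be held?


Formula: SS = z * sigma_d * sqrt(LT)
sqrt(LT) = sqrt(3) = 1.7321
SS = 1.96 * 35.3 * 1.7321
SS = 119.8 units

119.8 units


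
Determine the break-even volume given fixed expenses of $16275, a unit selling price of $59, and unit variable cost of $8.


Formula: BEQ = Fixed Costs / (Price - Variable Cost)
Contribution margin = $59 - $8 = $51/unit
BEQ = ceil($16275 / $51/unit) = ceil(319.12) = 320 units

320 units


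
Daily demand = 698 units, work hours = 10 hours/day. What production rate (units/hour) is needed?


Formula: Production Rate = Daily Demand / Available Hours
Rate = 698 units/day / 10 hours/day
Rate = 69.8 units/hour

69.8 units/hour


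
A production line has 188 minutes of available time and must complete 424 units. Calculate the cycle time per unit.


Formula: CT = Available Time / Number of Units
CT = 188 min / 424 units
CT = 0.44 min/unit

0.44 min/unit


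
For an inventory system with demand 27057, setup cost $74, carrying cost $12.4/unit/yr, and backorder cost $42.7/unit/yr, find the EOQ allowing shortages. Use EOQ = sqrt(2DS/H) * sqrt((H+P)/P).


Formula: EOQ* = sqrt(2DS/H) * sqrt((H+P)/P)
Base EOQ = sqrt(2*27057*74/12.4) = 568.28 units
Correction = sqrt((12.4+42.7)/42.7) = 1.13596
EOQ* = 568.28 * 1.13596 = 645.5 units

645.5 units


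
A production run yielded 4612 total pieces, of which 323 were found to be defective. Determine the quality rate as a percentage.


Formula: Quality Rate = Good Pieces / Total Pieces * 100
Good pieces = 4612 - 323 = 4289
QR = 4289 / 4612 * 100 = 93.0%

93.0%


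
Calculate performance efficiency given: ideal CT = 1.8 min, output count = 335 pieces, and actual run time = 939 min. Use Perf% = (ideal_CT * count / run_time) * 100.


Formula: Performance = (Ideal CT * Total Count) / Run Time * 100
Ideal output time = 1.8 * 335 = 603.0 min
Performance = 603.0 / 939 * 100 = 64.2%

64.2%


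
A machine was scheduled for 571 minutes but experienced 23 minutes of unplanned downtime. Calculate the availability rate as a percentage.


Formula: Availability = (Planned Time - Downtime) / Planned Time * 100
Uptime = 571 - 23 = 548 min
Availability = 548 / 571 * 100 = 96.0%

96.0%


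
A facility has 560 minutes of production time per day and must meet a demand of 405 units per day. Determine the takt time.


Formula: Takt Time = Available Production Time / Customer Demand
Takt = 560 min/day / 405 units/day
Takt = 1.38 min/unit

1.38 min/unit


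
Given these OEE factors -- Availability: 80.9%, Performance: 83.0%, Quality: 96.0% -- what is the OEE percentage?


Formula: OEE = Availability * Performance * Quality / 10000
A * P = 80.9% * 83.0% / 100 = 67.15%
OEE = 67.15% * 96.0% / 100 = 64.5%

64.5%


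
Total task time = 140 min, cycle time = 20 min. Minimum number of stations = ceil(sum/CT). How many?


Formula: N_min = ceil(Sum of Task Times / Cycle Time)
N_min = ceil(140 min / 20 min) = ceil(7.0)
N_min = 7 stations

7


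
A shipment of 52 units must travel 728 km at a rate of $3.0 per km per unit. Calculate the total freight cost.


TC = dist * cost * units = 728 * 3.0 * 52 = $113568.00

$113568.00


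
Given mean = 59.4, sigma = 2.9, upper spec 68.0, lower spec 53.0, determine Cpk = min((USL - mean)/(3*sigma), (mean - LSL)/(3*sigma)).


Cpu = (68.0 - 59.4) / (3 * 2.9) = 0.99
Cpl = (59.4 - 53.0) / (3 * 2.9) = 0.74
Cpk = min(0.99, 0.74) = 0.74

0.74


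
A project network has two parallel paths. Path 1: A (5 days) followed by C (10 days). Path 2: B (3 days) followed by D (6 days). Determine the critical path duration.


Path 1 = 5 + 10 = 15 days
Path 2 = 3 + 6 = 9 days
Duration = max(15, 9) = 15 days

15 days


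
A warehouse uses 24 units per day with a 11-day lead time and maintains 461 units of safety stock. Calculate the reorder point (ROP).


Formula: ROP = (Daily Demand * Lead Time) + Safety Stock
Demand during lead time = 24 * 11 = 264 units
ROP = 264 + 461 = 725 units

725 units


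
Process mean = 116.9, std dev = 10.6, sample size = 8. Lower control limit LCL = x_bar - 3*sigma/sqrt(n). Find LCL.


LCL = 116.9 - 3 * 10.6 / sqrt(8)

105.66


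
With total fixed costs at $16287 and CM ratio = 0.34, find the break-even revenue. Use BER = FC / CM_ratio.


Formula: BER = Fixed Costs / Contribution Margin Ratio
BER = $16287 / 0.34
BER = $47902.94 (to the nearest cent)

$47902.94


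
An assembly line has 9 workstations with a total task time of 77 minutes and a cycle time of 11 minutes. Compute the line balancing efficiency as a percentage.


Formula: Efficiency = Sum of Task Times / (N_stations * CT) * 100
Total station capacity = 9 stations * 11 min = 99 min
Efficiency = 77 / 99 * 100 = 77.8%

77.8%


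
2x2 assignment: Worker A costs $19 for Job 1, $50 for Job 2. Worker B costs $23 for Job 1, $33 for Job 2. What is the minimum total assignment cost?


Option 1: A->1 + B->2 = $19 + $33 = $52
Option 2: A->2 + B->1 = $50 + $23 = $73
Min cost = min($52, $73) = $52

$52


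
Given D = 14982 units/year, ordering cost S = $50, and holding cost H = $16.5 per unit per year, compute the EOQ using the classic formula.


Formula: EOQ = sqrt(2 * D * S / H)
Numerator: 2 * 14982 * 50 = 1498200
2DS/H = 1498200 / 16.5 = 90800.0
EOQ = sqrt(90800.0) = 301.3 units

301.3 units


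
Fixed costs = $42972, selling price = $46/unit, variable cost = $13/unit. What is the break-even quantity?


Formula: BEQ = Fixed Costs / (Price - Variable Cost)
Contribution margin = $46 - $13 = $33/unit
BEQ = ceil($42972 / $33/unit) = ceil(1302.18) = 1303 units

1303 units


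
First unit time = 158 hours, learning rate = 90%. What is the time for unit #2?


Formula: T_n = T_1 * (learning_rate)^(log2(n)) where learning_rate = rate/100
Doublings = log2(2) = 1
T_n = 158 * 0.9^1
T_n = 158 * 0.9 = 142.2 hours

142.2 hours


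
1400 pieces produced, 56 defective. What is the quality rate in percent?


Formula: Quality Rate = Good Pieces / Total Pieces * 100
Good pieces = 1400 - 56 = 1344
QR = 1344 / 1400 * 100 = 96.0%

96.0%


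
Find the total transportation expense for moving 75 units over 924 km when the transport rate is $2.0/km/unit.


TC = dist * cost * units = 924 * 2.0 * 75 = $138600.00

$138600.00


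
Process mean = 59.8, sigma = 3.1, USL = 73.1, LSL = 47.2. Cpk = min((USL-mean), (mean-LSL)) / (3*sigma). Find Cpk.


Cpu = (73.1 - 59.8) / (3 * 3.1) = 1.43
Cpl = (59.8 - 47.2) / (3 * 3.1) = 1.35
Cpk = min(1.43, 1.35) = 1.35

1.35


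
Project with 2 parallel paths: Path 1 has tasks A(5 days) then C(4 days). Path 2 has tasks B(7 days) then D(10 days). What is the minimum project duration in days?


Path 1 = 5 + 4 = 9 days
Path 2 = 7 + 10 = 17 days
Duration = max(9, 17) = 17 days

17 days


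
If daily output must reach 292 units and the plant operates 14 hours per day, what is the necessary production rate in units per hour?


Formula: Production Rate = Daily Demand / Available Hours
Rate = 292 units/day / 14 hours/day
Rate = 20.9 units/hour

20.9 units/hour


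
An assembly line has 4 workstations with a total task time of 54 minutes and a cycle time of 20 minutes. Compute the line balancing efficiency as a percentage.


Formula: Efficiency = Sum of Task Times / (N_stations * CT) * 100
Total station capacity = 4 stations * 20 min = 80 min
Efficiency = 54 / 80 * 100 = 67.5%

67.5%


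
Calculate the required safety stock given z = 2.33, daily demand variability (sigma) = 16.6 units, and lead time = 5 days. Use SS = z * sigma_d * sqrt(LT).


Formula: SS = z * sigma_d * sqrt(LT)
sqrt(LT) = sqrt(5) = 2.2361
SS = 2.33 * 16.6 * 2.2361
SS = 86.5 units

86.5 units


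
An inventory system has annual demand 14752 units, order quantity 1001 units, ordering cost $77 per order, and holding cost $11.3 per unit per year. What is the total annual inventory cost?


TC = 14752/1001 * 77 + 1001/2 * 11.3

$6790.42


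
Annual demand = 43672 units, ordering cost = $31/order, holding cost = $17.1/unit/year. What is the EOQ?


Formula: EOQ = sqrt(2 * D * S / H)
Numerator: 2 * 43672 * 31 = 2707664
2DS/H = 2707664 / 17.1 = 158342.9
EOQ = sqrt(158342.9) = 397.9 units

397.9 units


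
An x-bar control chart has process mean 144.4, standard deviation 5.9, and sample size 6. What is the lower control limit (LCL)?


LCL = 144.4 - 3 * 5.9 / sqrt(6)

137.17


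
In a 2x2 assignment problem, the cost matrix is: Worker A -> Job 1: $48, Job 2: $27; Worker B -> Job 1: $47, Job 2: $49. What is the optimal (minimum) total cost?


Option 1: A->1 + B->2 = $48 + $49 = $97
Option 2: A->2 + B->1 = $27 + $47 = $74
Min cost = min($97, $74) = $74

$74


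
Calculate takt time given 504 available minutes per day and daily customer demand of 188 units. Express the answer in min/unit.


Formula: Takt Time = Available Production Time / Customer Demand
Takt = 504 min/day / 188 units/day
Takt = 2.68 min/unit

2.68 min/unit


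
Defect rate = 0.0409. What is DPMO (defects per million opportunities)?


DPMO = defect_rate * 1000000 = 0.0409 * 1000000

40900


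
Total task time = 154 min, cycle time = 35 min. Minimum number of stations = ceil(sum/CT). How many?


Formula: N_min = ceil(Sum of Task Times / Cycle Time)
N_min = ceil(154 min / 35 min) = ceil(4.4)
N_min = 5 stations

5


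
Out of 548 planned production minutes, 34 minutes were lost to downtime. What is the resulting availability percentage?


Formula: Availability = (Planned Time - Downtime) / Planned Time * 100
Uptime = 548 - 34 = 514 min
Availability = 514 / 548 * 100 = 93.8%

93.8%


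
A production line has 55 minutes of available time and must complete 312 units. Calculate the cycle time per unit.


Formula: CT = Available Time / Number of Units
CT = 55 min / 312 units
CT = 0.18 min/unit

0.18 min/unit


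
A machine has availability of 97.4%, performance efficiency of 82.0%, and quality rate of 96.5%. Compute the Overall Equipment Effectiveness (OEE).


Formula: OEE = Availability * Performance * Quality / 10000
A * P = 97.4% * 82.0% / 100 = 79.87%
OEE = 79.87% * 96.5% / 100 = 77.1%

77.1%


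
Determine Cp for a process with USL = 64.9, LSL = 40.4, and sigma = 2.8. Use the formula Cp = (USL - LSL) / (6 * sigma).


Cp = (64.9 - 40.4) / (6 * 2.8)

1.46


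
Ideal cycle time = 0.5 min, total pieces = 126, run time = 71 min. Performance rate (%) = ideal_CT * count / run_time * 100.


Formula: Performance = (Ideal CT * Total Count) / Run Time * 100
Ideal output time = 0.5 * 126 = 63.0 min
Performance = 63.0 / 71 * 100 = 88.7%

88.7%


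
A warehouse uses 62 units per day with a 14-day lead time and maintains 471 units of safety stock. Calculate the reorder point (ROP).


Formula: ROP = (Daily Demand * Lead Time) + Safety Stock
Demand during lead time = 62 * 14 = 868 units
ROP = 868 + 471 = 1339 units

1339 units


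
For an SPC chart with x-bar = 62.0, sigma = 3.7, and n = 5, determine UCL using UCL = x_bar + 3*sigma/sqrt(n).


UCL = 62.0 + 3 * 3.7 / sqrt(5)

66.96


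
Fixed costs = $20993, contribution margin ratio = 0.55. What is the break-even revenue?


Formula: BER = Fixed Costs / Contribution Margin Ratio
BER = $20993 / 0.55
BER = $38169.09 (to the nearest cent)

$38169.09


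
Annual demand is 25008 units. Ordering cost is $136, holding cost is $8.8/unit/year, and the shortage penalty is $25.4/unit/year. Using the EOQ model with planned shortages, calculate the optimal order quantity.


Formula: EOQ* = sqrt(2DS/H) * sqrt((H+P)/P)
Base EOQ = sqrt(2*25008*136/8.8) = 879.19 units
Correction = sqrt((8.8+25.4)/25.4) = 1.16037
EOQ* = 879.19 * 1.16037 = 1020.2 units

1020.2 units


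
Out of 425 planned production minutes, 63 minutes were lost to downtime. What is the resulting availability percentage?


Formula: Availability = (Planned Time - Downtime) / Planned Time * 100
Uptime = 425 - 63 = 362 min
Availability = 362 / 425 * 100 = 85.2%

85.2%


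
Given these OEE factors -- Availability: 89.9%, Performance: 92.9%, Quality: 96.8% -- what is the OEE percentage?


Formula: OEE = Availability * Performance * Quality / 10000
A * P = 89.9% * 92.9% / 100 = 83.52%
OEE = 83.52% * 96.8% / 100 = 80.8%

80.8%


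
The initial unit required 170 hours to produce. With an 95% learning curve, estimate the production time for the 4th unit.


Formula: T_n = T_1 * (learning_rate)^(log2(n)) where learning_rate = rate/100
Doublings = log2(4) = 2
T_n = 170 * 0.95^2
T_n = 170 * 0.9025 = 153.4 hours

153.4 hours


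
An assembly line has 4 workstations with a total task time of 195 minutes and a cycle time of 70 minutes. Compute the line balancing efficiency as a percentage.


Formula: Efficiency = Sum of Task Times / (N_stations * CT) * 100
Total station capacity = 4 stations * 70 min = 280 min
Efficiency = 195 / 280 * 100 = 69.6%

69.6%


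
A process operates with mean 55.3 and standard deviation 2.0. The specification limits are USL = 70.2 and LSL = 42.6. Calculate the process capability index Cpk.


Cpu = (70.2 - 55.3) / (3 * 2.0) = 2.48
Cpl = (55.3 - 42.6) / (3 * 2.0) = 2.12
Cpk = min(2.48, 2.12) = 2.12

2.12


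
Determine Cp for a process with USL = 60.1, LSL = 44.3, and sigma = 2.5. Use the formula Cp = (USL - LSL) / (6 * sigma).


Cp = (60.1 - 44.3) / (6 * 2.5)

1.05


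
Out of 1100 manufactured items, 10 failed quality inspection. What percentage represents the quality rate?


Formula: Quality Rate = Good Pieces / Total Pieces * 100
Good pieces = 1100 - 10 = 1090
QR = 1090 / 1100 * 100 = 99.1%

99.1%


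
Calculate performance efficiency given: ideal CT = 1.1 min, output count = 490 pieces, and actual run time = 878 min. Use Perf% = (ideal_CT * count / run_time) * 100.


Formula: Performance = (Ideal CT * Total Count) / Run Time * 100
Ideal output time = 1.1 * 490 = 539.0 min
Performance = 539.0 / 878 * 100 = 61.4%

61.4%


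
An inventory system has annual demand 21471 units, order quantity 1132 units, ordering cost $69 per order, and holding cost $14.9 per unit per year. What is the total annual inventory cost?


TC = 21471/1132 * 69 + 1132/2 * 14.9

$9742.14


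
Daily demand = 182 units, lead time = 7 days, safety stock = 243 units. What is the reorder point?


Formula: ROP = (Daily Demand * Lead Time) + Safety Stock
Demand during lead time = 182 * 7 = 1274 units
ROP = 1274 + 243 = 1517 units

1517 units


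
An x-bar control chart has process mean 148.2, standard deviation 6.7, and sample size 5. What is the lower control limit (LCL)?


LCL = 148.2 - 3 * 6.7 / sqrt(5)

139.21


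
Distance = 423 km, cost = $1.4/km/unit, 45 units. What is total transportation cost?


TC = dist * cost * units = 423 * 1.4 * 45 = $26649.00

$26649.00


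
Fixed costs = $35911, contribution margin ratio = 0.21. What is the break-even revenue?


Formula: BER = Fixed Costs / Contribution Margin Ratio
BER = $35911 / 0.21
BER = $171004.76 (to the nearest cent)

$171004.76


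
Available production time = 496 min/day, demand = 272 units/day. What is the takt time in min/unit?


Formula: Takt Time = Available Production Time / Customer Demand
Takt = 496 min/day / 272 units/day
Takt = 1.82 min/unit

1.82 min/unit


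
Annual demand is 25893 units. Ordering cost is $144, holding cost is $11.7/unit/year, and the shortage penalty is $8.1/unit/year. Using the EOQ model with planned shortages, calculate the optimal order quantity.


Formula: EOQ* = sqrt(2DS/H) * sqrt((H+P)/P)
Base EOQ = sqrt(2*25893*144/11.7) = 798.35 units
Correction = sqrt((11.7+8.1)/8.1) = 1.56347
EOQ* = 798.35 * 1.56347 = 1248.2 units

1248.2 units


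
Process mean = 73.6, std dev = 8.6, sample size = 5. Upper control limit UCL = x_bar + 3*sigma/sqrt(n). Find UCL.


UCL = 73.6 + 3 * 8.6 / sqrt(5)

85.14


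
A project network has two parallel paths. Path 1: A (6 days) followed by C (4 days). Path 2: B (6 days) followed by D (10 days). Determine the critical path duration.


Path 1 = 6 + 4 = 10 days
Path 2 = 6 + 10 = 16 days
Duration = max(10, 16) = 16 days

16 days


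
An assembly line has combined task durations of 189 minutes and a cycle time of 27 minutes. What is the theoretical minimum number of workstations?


Formula: N_min = ceil(Sum of Task Times / Cycle Time)
N_min = ceil(189 min / 27 min) = ceil(7.0)
N_min = 7 stations

7


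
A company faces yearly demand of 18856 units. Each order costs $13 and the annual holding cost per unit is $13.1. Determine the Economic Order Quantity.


Formula: EOQ = sqrt(2 * D * S / H)
Numerator: 2 * 18856 * 13 = 490256
2DS/H = 490256 / 13.1 = 37424.1
EOQ = sqrt(37424.1) = 193.5 units

193.5 units


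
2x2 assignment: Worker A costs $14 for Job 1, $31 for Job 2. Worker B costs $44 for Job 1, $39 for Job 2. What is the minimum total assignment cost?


Option 1: A->1 + B->2 = $14 + $39 = $53
Option 2: A->2 + B->1 = $31 + $44 = $75
Min cost = min($53, $75) = $53

$53


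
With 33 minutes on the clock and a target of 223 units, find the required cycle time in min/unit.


Formula: CT = Available Time / Number of Units
CT = 33 min / 223 units
CT = 0.15 min/unit

0.15 min/unit


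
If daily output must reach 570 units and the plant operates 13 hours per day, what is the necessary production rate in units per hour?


Formula: Production Rate = Daily Demand / Available Hours
Rate = 570 units/day / 13 hours/day
Rate = 43.8 units/hour

43.8 units/hour


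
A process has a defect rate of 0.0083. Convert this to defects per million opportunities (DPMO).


DPMO = defect_rate * 1000000 = 0.0083 * 1000000

8300


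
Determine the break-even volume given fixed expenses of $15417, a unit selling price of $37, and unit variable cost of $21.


Formula: BEQ = Fixed Costs / (Price - Variable Cost)
Contribution margin = $37 - $21 = $16/unit
BEQ = ceil($15417 / $16/unit) = ceil(963.56) = 964 units

964 units


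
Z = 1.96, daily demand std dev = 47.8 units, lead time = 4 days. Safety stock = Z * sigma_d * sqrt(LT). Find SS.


Formula: SS = z * sigma_d * sqrt(LT)
sqrt(LT) = sqrt(4) = 2.0
SS = 1.96 * 47.8 * 2.0
SS = 187.4 units

187.4 units


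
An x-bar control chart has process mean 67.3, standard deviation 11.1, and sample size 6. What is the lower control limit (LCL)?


LCL = 67.3 - 3 * 11.1 / sqrt(6)

53.71


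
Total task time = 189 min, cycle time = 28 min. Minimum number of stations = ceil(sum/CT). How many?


Formula: N_min = ceil(Sum of Task Times / Cycle Time)
N_min = ceil(189 min / 28 min) = ceil(6.75)
N_min = 7 stations

7


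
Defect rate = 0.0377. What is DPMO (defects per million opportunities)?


DPMO = defect_rate * 1000000 = 0.0377 * 1000000

37700


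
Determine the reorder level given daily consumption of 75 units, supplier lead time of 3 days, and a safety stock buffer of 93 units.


Formula: ROP = (Daily Demand * Lead Time) + Safety Stock
Demand during lead time = 75 * 3 = 225 units
ROP = 225 + 93 = 318 units

318 units


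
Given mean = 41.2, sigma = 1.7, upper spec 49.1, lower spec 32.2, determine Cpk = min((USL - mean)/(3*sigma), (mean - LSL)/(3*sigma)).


Cpu = (49.1 - 41.2) / (3 * 1.7) = 1.55
Cpl = (41.2 - 32.2) / (3 * 1.7) = 1.76
Cpk = min(1.55, 1.76) = 1.55

1.55


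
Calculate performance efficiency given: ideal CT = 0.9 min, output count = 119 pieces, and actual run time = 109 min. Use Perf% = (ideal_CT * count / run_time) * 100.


Formula: Performance = (Ideal CT * Total Count) / Run Time * 100
Ideal output time = 0.9 * 119 = 107.1 min
Performance = 107.1 / 109 * 100 = 98.3%

98.3%


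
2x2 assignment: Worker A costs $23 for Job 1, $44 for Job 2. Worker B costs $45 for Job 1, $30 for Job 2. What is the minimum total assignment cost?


Option 1: A->1 + B->2 = $23 + $30 = $53
Option 2: A->2 + B->1 = $44 + $45 = $89
Min cost = min($53, $89) = $53

$53
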